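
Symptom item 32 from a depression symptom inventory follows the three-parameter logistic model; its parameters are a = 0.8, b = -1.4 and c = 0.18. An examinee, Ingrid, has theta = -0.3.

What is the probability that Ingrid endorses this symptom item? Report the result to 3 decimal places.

P(theta) = c + (1 − c) · 1 / (1 + exp(−a(theta − b)))
Exponent: 0.8 × (-0.3 − (-1.4)) = 0.8800
1/(1 + e^{-0.8800}) = 0.7068
P = 0.18 + 0.82 × 0.7068 = 0.7596

0.760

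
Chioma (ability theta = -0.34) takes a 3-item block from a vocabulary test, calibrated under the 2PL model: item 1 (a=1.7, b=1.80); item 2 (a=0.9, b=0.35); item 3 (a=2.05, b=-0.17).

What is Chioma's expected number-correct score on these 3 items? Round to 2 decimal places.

0.79

P(theta) = 1 / (1 + exp(−a(theta − b)))
P_1 = 1/(1+e^{3.6380}) = 0.0256
P_2 = 1/(1+e^{0.6210}) = 0.3496
P_3 = 1/(1+e^{0.3485}) = 0.4137
E[score] = 0.0256 + 0.3496 + 0.4137 = 0.7889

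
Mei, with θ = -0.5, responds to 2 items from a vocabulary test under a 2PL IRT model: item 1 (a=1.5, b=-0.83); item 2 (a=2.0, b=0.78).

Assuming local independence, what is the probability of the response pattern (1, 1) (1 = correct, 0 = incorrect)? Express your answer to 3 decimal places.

P(θ) = 1 / (1 + exp(−a(θ − b)))
P_1 = 1/(1+e^{-0.4950}) = 0.6213
P_2 = 1/(1+e^{2.5600}) = 0.0718
L = P_1 × P_2 = 0.6213 × 0.0718 = 0.04458

0.045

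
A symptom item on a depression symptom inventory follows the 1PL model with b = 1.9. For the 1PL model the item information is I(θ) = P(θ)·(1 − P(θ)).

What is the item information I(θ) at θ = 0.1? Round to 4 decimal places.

P = 1/(1+e^{1.8000}) = 0.1419
P(1−P) = 0.1419 × 0.8581 = 0.1217
I = P(1−P) = 0.12173

0.1217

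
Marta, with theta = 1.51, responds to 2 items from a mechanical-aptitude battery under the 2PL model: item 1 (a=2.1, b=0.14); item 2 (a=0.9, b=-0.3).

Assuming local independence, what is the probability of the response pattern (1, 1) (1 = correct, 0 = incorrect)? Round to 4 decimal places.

P(theta) = 1 / (1 + exp(−a(theta − b)))
P_1 = 1/(1+e^{-2.8770}) = 0.9467
P_2 = 1/(1+e^{-1.6290}) = 0.8360
L = P_1 × P_2 = 0.9467 × 0.8360 = 0.79147

0.7915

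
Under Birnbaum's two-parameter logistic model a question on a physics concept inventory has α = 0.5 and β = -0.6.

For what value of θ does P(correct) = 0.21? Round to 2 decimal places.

-3.25

P(θ) = 1 / (1 + exp(−α(θ − β)))
logit = ln(0.2100/0.7900) = -1.3249
θ = β + logit/(α) = -0.6 + (-1.3249)/0.5000 = -3.2499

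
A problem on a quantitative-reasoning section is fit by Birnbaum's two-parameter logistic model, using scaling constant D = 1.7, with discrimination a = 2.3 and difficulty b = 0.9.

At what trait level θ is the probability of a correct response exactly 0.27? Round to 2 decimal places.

P(θ) = 1 / (1 + exp(−D·a(θ − b)))
logit = ln(0.2700/0.7300) = -0.9946
θ = b + logit/(1.7·a) = 0.9 + (-0.9946)/3.9100 = 0.6456

0.65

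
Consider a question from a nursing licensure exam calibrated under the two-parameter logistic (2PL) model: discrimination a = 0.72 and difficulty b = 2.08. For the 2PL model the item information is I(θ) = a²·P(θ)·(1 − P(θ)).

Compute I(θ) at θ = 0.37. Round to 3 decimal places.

P = 1/(1+e^{1.2312}) = 0.2260
P(1−P) = 0.2260 × 0.7740 = 0.1749
I = a² × P(1−P) = 0.72² × 0.1749 = 0.09067

0.091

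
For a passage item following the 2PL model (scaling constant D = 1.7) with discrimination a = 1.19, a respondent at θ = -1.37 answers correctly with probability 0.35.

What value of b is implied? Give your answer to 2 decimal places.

P(θ) = 1 / (1 + exp(−D·a(θ − b)))
logit(0.35) = ln(0.35/0.65) = -0.6190
b = θ − logit/(1.7·a) = -1.37 − (-0.6190)/2.0230 = -1.0640

-1.06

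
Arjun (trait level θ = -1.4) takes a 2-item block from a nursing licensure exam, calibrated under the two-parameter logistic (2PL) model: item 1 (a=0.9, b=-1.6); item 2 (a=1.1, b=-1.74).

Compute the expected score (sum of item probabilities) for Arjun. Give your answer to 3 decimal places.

P(θ) = 1 / (1 + exp(−a(θ − b)))
P_1 = 1/(1+e^{-0.1800}) = 0.5449
P_2 = 1/(1+e^{-0.3740}) = 0.5924
E[score] = 0.5449 + 0.5924 = 1.1373

1.137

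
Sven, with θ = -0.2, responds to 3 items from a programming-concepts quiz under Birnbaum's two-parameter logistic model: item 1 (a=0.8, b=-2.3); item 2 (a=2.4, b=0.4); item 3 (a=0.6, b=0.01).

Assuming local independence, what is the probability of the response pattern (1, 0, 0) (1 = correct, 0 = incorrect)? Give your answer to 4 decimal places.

P(θ) = 1 / (1 + exp(−a(θ − b)))
P_1 = 1/(1+e^{-1.6800}) = 0.8429
P_2 = 1/(1+e^{1.4400}) = 0.1915
P_3 = 1/(1+e^{0.1260}) = 0.4685
L = P_1 × (1−P_2) × (1−P_3) = 0.8429 × 0.8085 × 0.5315 = 0.36216

0.3622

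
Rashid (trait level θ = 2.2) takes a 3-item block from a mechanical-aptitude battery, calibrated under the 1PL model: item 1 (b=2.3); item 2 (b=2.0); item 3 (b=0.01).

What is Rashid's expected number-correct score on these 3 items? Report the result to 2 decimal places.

P(θ) = 1 / (1 + exp(−(θ − b)))
P_1 = 1/(1+e^{0.1000}) = 0.4750
P_2 = 1/(1+e^{-0.2000}) = 0.5498
P_3 = 1/(1+e^{-2.1900}) = 0.8993
E[score] = 0.4750 + 0.5498 + 0.8993 = 1.9242

1.92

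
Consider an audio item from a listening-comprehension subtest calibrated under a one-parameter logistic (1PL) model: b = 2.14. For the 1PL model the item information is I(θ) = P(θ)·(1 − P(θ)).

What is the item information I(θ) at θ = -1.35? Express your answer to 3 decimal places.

P = 1/(1+e^{3.4900}) = 0.0296
P(1−P) = 0.0296 × 0.9704 = 0.0287
I = P(1−P) = 0.02872

0.029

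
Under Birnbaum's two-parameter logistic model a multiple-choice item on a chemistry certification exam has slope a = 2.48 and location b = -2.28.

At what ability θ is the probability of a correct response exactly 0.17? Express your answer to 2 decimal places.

-2.92

P(θ) = 1 / (1 + exp(−a(θ − b)))
logit = ln(0.1700/0.8300) = -1.5856
θ = b + logit/(a) = -2.28 + (-1.5856)/2.4800 = -2.9194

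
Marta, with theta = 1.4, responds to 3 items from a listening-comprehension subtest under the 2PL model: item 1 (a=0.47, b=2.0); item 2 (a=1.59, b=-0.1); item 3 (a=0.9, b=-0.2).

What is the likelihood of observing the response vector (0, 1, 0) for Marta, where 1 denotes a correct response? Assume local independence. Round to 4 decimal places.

P(theta) = 1 / (1 + exp(−a(theta − b)))
P_1 = 1/(1+e^{0.2820}) = 0.4300
P_2 = 1/(1+e^{-2.3850}) = 0.9157
P_3 = 1/(1+e^{-1.4400}) = 0.8085
L = (1−P_1) × P_2 × (1−P_3) = 0.5700 × 0.9157 × 0.1915 = 0.09998

0.1000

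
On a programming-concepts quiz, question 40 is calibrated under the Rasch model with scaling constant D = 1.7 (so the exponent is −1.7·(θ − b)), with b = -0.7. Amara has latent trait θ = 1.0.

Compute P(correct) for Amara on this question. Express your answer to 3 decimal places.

P(θ) = 1 / (1 + exp(−D·(θ − b)))
Exponent: 1.7 × (1.0 − (-0.7)) = 2.8900
1/(1 + e^{-2.8900}) = 0.9473
P = 0.9473

0.947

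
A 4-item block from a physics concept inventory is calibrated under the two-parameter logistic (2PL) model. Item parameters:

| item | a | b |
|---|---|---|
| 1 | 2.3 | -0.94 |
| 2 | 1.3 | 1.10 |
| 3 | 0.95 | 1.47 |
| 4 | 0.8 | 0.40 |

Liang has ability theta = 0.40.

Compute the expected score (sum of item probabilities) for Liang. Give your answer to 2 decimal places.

P(theta) = 1 / (1 + exp(−a(theta − b)))
P_1 = 1/(1+e^{-3.0820}) = 0.9561
P_2 = 1/(1+e^{0.9100}) = 0.2870
P_3 = 1/(1+e^{1.0165}) = 0.2657
P_4 = 1/(1+e^{0.0000}) = 0.5000
E[score] = 0.9561 + 0.2870 + 0.2657 + 0.5000 = 2.0089

2.01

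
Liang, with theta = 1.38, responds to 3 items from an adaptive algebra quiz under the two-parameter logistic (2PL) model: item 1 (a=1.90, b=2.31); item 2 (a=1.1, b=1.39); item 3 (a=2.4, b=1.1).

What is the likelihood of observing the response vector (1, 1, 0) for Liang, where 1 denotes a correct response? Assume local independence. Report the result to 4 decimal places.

0.0245

P(theta) = 1 / (1 + exp(−a(theta − b)))
P_1 = 1/(1+e^{1.7670}) = 0.1459
P_2 = 1/(1+e^{0.0110}) = 0.4973
P_3 = 1/(1+e^{-0.6720}) = 0.6620
L = P_1 × P_2 × (1−P_3) = 0.1459 × 0.4973 × 0.3380 = 0.02453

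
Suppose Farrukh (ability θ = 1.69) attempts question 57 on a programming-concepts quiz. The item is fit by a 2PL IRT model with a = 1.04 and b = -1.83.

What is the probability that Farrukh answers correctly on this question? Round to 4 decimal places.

0.9749

P(θ) = 1 / (1 + exp(−a(θ − b)))
Exponent: 1.04 × (1.69 − (-1.83)) = 3.6608
1/(1 + e^{-3.6608}) = 0.9749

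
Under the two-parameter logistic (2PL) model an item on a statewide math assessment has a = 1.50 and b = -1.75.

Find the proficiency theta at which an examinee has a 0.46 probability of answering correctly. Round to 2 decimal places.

P(theta) = 1 / (1 + exp(−a(theta − b)))
logit = ln(0.4600/0.5400) = -0.1603
theta = b + logit/(a) = -1.75 + (-0.1603)/1.5000 = -1.8569

-1.86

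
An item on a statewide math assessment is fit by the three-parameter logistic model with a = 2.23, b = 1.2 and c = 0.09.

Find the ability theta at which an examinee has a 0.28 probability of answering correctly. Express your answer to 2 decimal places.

P(theta) = c + (1 − c) · 1 / (1 + exp(−a(theta − b)))
Remove guessing floor: (0.28 − 0.09)/(1 − 0.09) = 0.2088
logit = ln(0.2088/0.7912) = -1.3322
theta = b + logit/(a) = 1.2 + (-1.3322)/2.2300 = 0.6026

0.60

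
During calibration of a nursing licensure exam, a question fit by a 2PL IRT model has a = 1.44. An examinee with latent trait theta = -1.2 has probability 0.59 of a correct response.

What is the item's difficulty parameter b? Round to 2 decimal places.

P(theta) = 1 / (1 + exp(−a(theta − b)))
logit(0.59) = ln(0.59/0.41) = 0.3640
b = theta − logit/(a) = -1.2 − 0.3640/1.4400 = -1.4528

-1.45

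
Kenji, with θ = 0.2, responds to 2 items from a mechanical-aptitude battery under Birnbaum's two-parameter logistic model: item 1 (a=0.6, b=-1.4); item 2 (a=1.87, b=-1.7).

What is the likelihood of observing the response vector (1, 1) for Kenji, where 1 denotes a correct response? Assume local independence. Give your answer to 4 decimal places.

P(θ) = 1 / (1 + exp(−a(θ − b)))
P_1 = 1/(1+e^{-0.9600}) = 0.7231
P_2 = 1/(1+e^{-3.5530}) = 0.9722
L = P_1 × P_2 = 0.7231 × 0.9722 = 0.70299

0.7030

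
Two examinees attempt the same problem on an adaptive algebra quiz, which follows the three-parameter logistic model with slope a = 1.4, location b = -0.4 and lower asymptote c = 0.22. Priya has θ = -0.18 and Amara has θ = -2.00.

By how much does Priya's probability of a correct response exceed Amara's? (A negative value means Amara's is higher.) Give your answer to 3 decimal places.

0.375

P(θ) = c + (1 − c) · 1 / (1 + exp(−a(θ − b)))
P(Priya) = 0.6696  [exponent 0.3080]
P(Amara) = 0.2950  [exponent -2.2400]
Difference = 0.6696 − 0.2950 = 0.3745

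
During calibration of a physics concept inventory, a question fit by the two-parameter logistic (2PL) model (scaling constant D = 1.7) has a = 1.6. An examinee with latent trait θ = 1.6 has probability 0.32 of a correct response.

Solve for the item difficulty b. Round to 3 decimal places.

1.877

P(θ) = 1 / (1 + exp(−D·a(θ − b)))
logit(0.32) = ln(0.32/0.68) = -0.7538
b = θ − logit/(1.7·a) = 1.6 − (-0.7538)/2.7200 = 1.8771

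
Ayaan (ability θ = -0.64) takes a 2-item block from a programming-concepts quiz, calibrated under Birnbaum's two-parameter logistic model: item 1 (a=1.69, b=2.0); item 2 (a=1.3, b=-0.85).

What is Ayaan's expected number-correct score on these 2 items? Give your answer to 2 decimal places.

0.58

P(θ) = 1 / (1 + exp(−a(θ − b)))
P_1 = 1/(1+e^{4.4616}) = 0.0114
P_2 = 1/(1+e^{-0.2730}) = 0.5678
E[score] = 0.0114 + 0.5678 = 0.5792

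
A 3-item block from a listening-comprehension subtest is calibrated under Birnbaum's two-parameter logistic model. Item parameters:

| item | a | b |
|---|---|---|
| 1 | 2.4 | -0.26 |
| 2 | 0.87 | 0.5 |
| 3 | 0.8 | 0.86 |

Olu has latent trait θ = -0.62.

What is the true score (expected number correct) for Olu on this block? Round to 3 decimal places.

0.805

P(θ) = 1 / (1 + exp(−a(θ − b)))
P_1 = 1/(1+e^{0.8640}) = 0.2965
P_2 = 1/(1+e^{0.9744}) = 0.2740
P_3 = 1/(1+e^{1.1840}) = 0.2343
E[score] = 0.2965 + 0.2740 + 0.2343 = 0.8048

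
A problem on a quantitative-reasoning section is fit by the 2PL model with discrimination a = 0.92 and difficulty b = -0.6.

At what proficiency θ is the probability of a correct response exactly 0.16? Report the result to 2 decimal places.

-2.40

P(θ) = 1 / (1 + exp(−a(θ − b)))
logit = ln(0.1600/0.8400) = -1.6582
θ = b + logit/(a) = -0.6 + (-1.6582)/0.9200 = -2.4024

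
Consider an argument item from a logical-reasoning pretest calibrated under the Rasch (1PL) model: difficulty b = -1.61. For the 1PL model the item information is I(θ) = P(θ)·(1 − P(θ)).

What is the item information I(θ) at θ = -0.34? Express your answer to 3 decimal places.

0.171

P = 1/(1+e^{-1.2700}) = 0.7807
P(1−P) = 0.7807 × 0.2193 = 0.1712
I = P(1−P) = 0.17118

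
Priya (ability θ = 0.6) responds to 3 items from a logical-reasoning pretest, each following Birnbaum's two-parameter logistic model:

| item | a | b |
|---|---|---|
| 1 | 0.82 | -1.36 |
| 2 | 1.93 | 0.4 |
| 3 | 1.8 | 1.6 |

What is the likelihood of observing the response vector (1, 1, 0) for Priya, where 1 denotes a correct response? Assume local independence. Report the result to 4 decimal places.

0.4256

P(θ) = 1 / (1 + exp(−a(θ − b)))
P_1 = 1/(1+e^{-1.6072}) = 0.8330
P_2 = 1/(1+e^{-0.3860}) = 0.5953
P_3 = 1/(1+e^{1.8000}) = 0.1419
L = P_1 × P_2 × (1−P_3) = 0.8330 × 0.5953 × 0.8581 = 0.42557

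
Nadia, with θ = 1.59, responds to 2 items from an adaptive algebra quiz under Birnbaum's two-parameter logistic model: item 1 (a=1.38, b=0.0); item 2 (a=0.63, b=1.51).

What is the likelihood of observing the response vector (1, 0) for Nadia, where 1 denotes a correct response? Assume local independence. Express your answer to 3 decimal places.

P(θ) = 1 / (1 + exp(−a(θ − b)))
P_1 = 1/(1+e^{-2.1942}) = 0.8997
P_2 = 1/(1+e^{-0.0504}) = 0.5126
L = P_1 × (1−P_2) = 0.8997 × 0.4874 = 0.43853

0.439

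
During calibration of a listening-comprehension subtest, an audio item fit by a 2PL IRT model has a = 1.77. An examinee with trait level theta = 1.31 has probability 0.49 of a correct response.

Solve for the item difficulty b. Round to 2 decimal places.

1.33

P(theta) = 1 / (1 + exp(−a(theta − b)))
logit(0.49) = ln(0.49/0.51) = -0.0400
b = theta − logit/(a) = 1.31 − (-0.0400)/1.7700 = 1.3326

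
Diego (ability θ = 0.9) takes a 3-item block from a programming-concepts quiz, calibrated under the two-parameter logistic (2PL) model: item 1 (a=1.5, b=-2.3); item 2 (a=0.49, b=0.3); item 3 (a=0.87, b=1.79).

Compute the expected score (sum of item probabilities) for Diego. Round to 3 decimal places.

1.880

P(θ) = 1 / (1 + exp(−a(θ − b)))
P_1 = 1/(1+e^{-4.8000}) = 0.9918
P_2 = 1/(1+e^{-0.2940}) = 0.5730
P_3 = 1/(1+e^{0.7743}) = 0.3155
E[score] = 0.9918 + 0.5730 + 0.3155 = 1.8804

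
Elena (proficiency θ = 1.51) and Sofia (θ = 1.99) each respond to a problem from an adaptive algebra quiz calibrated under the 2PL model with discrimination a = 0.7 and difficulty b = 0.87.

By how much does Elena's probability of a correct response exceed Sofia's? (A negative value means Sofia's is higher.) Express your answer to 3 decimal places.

P(θ) = 1 / (1 + exp(−a(θ − b)))
P(Elena) = 0.6102  [exponent 0.4480]
P(Sofia) = 0.6865  [exponent 0.7840]
Difference = 0.6102 − 0.6865 = -0.0764

-0.076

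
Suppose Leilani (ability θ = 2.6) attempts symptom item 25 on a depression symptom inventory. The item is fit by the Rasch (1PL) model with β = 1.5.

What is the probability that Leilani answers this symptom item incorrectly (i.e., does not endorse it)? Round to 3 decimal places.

0.250

P(θ) = 1 / (1 + exp(−(θ − β)))
Exponent: (2.6 − 1.5) = 1.1000
1/(1 + e^{-1.1000}) = 0.7503
P = 0.7503
P(incorrect) = 1 − 0.7503 = 0.2497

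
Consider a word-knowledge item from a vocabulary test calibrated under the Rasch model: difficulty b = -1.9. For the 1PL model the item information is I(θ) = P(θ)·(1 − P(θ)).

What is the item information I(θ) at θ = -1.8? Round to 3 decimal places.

0.249

P = 1/(1+e^{-0.1000}) = 0.5250
P(1−P) = 0.5250 × 0.4750 = 0.2494
I = P(1−P) = 0.24938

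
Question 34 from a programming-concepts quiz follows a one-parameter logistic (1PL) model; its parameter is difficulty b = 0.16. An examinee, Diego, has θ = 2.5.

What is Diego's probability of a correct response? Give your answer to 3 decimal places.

0.912

P(θ) = 1 / (1 + exp(−(θ − b)))
Exponent: (2.5 − 0.16) = 2.3400
1/(1 + e^{-2.3400}) = 0.9121
P = 0.9121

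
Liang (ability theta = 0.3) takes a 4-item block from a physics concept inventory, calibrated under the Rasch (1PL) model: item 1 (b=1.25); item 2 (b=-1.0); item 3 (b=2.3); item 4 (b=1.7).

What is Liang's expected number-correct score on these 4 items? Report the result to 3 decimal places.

1.382

P(theta) = 1 / (1 + exp(−(theta − b)))
P_1 = 1/(1+e^{0.9500}) = 0.2789
P_2 = 1/(1+e^{-1.3000}) = 0.7858
P_3 = 1/(1+e^{2.0000}) = 0.1192
P_4 = 1/(1+e^{1.4000}) = 0.1978
E[score] = 0.2789 + 0.7858 + 0.1192 + 0.1978 = 1.3817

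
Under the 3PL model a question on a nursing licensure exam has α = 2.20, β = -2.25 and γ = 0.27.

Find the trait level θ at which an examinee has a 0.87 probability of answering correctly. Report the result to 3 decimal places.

-1.555

P(θ) = γ + (1 − γ) · 1 / (1 + exp(−α(θ − β)))
Remove guessing floor: (0.87 − 0.27)/(1 − 0.27) = 0.8219
logit = ln(0.8219/0.1781) = 1.5294
θ = β + logit/(α) = -2.25 + 1.5294/2.2000 = -1.5548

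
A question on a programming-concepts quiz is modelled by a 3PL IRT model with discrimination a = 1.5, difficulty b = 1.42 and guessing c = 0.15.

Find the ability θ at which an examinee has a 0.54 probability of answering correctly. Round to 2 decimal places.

P(θ) = c + (1 − c) · 1 / (1 + exp(−a(θ − b)))
Remove guessing floor: (0.54 − 0.15)/(1 − 0.15) = 0.4588
logit = ln(0.4588/0.5412) = -0.1651
θ = b + logit/(a) = 1.42 + (-0.1651)/1.5000 = 1.3099

1.31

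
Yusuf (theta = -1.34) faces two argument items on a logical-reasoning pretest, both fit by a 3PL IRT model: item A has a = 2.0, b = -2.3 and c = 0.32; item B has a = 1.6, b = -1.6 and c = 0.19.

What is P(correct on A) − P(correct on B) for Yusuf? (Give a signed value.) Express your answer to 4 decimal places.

0.2350

P(theta) = c + (1 − c) · 1 / (1 + exp(−a(theta − b)))
P_A = 0.9131
P_B = 0.6780
P_A − P_B = 0.2350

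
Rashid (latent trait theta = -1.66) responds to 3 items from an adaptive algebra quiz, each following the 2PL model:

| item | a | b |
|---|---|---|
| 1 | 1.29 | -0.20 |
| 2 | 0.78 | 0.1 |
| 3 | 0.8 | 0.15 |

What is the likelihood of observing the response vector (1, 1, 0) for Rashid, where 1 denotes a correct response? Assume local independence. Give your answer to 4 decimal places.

0.0216

P(theta) = 1 / (1 + exp(−a(theta − b)))
P_1 = 1/(1+e^{1.8834}) = 0.1320
P_2 = 1/(1+e^{1.3728}) = 0.2022
P_3 = 1/(1+e^{1.4480}) = 0.1903
L = P_1 × P_2 × (1−P_3) = 0.1320 × 0.2022 × 0.8097 = 0.02161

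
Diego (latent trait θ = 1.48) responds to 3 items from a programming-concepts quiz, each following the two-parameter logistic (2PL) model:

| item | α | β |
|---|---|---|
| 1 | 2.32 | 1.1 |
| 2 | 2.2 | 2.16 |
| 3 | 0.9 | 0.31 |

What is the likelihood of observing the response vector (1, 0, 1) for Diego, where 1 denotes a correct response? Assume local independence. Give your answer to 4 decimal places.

P(θ) = 1 / (1 + exp(−α(θ − β)))
P_1 = 1/(1+e^{-0.8816}) = 0.7072
P_2 = 1/(1+e^{1.4960}) = 0.1830
P_3 = 1/(1+e^{-1.0530}) = 0.7414
L = P_1 × (1−P_2) × P_3 = 0.7072 × 0.8170 × 0.7414 = 0.42830

0.4283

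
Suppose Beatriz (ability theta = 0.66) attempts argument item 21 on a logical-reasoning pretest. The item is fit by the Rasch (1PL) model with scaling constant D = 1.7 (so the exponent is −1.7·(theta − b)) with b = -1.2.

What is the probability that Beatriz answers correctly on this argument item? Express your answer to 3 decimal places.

0.959

P(theta) = 1 / (1 + exp(−D·(theta − b)))
Exponent: 1.7 × (0.66 − (-1.2)) = 3.1620
1/(1 + e^{-3.1620}) = 0.9594
P = 0.9594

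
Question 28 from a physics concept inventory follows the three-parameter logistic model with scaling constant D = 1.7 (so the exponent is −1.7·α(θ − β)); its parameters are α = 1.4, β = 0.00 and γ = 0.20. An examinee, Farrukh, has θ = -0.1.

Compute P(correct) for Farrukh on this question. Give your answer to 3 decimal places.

P(θ) = γ + (1 − γ) · 1 / (1 + exp(−D·α(θ − β)))
Exponent: 1.7 × 1.4 × (-0.1 − 0.00) = -0.2380
1/(1 + e^{0.2380}) = 0.4408
P = 0.20 + 0.80 × 0.4408 = 0.5526

0.553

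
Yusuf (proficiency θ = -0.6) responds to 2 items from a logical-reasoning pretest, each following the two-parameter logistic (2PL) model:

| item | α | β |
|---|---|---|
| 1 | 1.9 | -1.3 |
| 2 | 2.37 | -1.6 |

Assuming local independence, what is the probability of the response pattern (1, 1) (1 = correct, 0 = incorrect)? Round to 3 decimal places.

0.723

P(θ) = 1 / (1 + exp(−α(θ − β)))
P_1 = 1/(1+e^{-1.3300}) = 0.7908
P_2 = 1/(1+e^{-2.3700}) = 0.9145
L = P_1 × P_2 = 0.7908 × 0.9145 = 0.72323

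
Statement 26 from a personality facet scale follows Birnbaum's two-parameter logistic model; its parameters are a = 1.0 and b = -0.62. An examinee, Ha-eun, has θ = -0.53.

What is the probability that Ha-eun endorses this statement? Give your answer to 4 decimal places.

P(θ) = 1 / (1 + exp(−a(θ − b)))
Exponent: 1.0 × (-0.53 − (-0.62)) = 0.0900
1/(1 + e^{-0.0900}) = 0.5225

0.5225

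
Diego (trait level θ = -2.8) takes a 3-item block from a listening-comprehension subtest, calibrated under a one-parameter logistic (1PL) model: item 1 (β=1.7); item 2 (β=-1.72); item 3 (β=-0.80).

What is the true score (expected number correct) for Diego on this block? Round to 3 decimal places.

0.384

P(θ) = 1 / (1 + exp(−(θ − β)))
P_1 = 1/(1+e^{4.5000}) = 0.0110
P_2 = 1/(1+e^{1.0800}) = 0.2535
P_3 = 1/(1+e^{2.0000}) = 0.1192
E[score] = 0.0110 + 0.2535 + 0.1192 = 0.3837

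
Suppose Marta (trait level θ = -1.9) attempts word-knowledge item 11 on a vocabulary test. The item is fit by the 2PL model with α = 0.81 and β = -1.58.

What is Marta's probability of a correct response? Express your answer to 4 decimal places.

0.4356

P(θ) = 1 / (1 + exp(−α(θ − β)))
Exponent: 0.81 × (-1.9 − (-1.58)) = -0.2592
1/(1 + e^{0.2592}) = 0.4356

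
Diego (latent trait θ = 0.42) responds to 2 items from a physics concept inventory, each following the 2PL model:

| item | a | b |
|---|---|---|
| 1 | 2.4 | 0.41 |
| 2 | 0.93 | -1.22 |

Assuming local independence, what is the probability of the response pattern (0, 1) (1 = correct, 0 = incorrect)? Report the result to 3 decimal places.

P(θ) = 1 / (1 + exp(−a(θ − b)))
P_1 = 1/(1+e^{-0.0240}) = 0.5060
P_2 = 1/(1+e^{-1.5252}) = 0.8213
L = (1−P_1) × P_2 = 0.4940 × 0.8213 = 0.40572

0.406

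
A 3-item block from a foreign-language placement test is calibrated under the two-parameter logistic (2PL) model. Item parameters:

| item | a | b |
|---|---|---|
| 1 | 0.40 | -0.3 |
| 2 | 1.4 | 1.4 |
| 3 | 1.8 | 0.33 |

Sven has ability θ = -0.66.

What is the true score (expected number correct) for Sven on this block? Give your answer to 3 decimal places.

0.661

P(θ) = 1 / (1 + exp(−a(θ − b)))
P_1 = 1/(1+e^{0.1440}) = 0.4641
P_2 = 1/(1+e^{2.8840}) = 0.0530
P_3 = 1/(1+e^{1.7820}) = 0.1441
E[score] = 0.4641 + 0.0530 + 0.1441 = 0.6611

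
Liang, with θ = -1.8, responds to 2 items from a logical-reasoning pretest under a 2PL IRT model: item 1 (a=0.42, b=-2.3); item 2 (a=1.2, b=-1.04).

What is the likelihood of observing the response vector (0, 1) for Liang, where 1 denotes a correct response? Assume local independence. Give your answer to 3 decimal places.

P(θ) = 1 / (1 + exp(−a(θ − b)))
P_1 = 1/(1+e^{-0.2100}) = 0.5523
P_2 = 1/(1+e^{0.9120}) = 0.2866
L = (1−P_1) × P_2 = 0.4477 × 0.2866 = 0.12830

0.128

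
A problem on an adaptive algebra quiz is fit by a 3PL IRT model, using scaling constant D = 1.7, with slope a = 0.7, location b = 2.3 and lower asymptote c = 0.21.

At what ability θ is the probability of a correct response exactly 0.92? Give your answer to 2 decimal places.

4.13

P(θ) = c + (1 − c) · 1 / (1 + exp(−D·a(θ − b)))
Remove guessing floor: (0.92 − 0.21)/(1 − 0.21) = 0.8987
logit = ln(0.8987/0.1013) = 2.1832
θ = b + logit/(1.7·a) = 2.3 + 2.1832/1.1900 = 4.1347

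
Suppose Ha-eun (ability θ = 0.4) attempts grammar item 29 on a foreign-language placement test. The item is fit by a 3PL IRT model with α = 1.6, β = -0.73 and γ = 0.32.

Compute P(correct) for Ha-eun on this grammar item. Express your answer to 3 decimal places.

P(θ) = γ + (1 − γ) · 1 / (1 + exp(−α(θ − β)))
Exponent: 1.6 × (0.4 − (-0.73)) = 1.8080
1/(1 + e^{-1.8080}) = 0.8591
P = 0.32 + 0.68 × 0.8591 = 0.9042

0.904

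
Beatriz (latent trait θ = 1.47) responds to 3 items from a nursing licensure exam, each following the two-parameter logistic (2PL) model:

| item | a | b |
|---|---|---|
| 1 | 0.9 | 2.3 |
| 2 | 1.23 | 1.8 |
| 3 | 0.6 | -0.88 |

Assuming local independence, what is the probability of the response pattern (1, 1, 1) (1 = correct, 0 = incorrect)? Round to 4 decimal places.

0.1033

P(θ) = 1 / (1 + exp(−a(θ − b)))
P_1 = 1/(1+e^{0.7470}) = 0.3215
P_2 = 1/(1+e^{0.4059}) = 0.3999
P_3 = 1/(1+e^{-1.4100}) = 0.8038
L = P_1 × P_2 × P_3 = 0.3215 × 0.3999 × 0.8038 = 0.10333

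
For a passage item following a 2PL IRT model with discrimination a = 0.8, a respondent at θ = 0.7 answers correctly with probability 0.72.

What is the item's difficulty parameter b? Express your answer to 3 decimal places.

-0.481

P(θ) = 1 / (1 + exp(−a(θ − b)))
logit(0.72) = ln(0.72/0.28) = 0.9445
b = θ − logit/(a) = 0.7 − 0.9445/0.8000 = -0.4806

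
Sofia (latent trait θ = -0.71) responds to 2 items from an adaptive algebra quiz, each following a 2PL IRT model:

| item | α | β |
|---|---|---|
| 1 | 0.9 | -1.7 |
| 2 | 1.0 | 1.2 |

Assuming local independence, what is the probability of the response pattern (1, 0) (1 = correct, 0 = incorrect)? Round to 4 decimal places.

P(θ) = 1 / (1 + exp(−α(θ − β)))
P_1 = 1/(1+e^{-0.8910}) = 0.7091
P_2 = 1/(1+e^{1.9100}) = 0.1290
L = P_1 × (1−P_2) = 0.7091 × 0.8710 = 0.61764

0.6176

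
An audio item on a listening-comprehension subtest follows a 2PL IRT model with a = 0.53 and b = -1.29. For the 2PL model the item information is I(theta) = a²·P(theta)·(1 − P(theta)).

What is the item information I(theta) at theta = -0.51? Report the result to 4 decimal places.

0.0673

P = 1/(1+e^{-0.4134}) = 0.6019
P(1−P) = 0.6019 × 0.3981 = 0.2396
I = a² × P(1−P) = 0.53² × 0.2396 = 0.06731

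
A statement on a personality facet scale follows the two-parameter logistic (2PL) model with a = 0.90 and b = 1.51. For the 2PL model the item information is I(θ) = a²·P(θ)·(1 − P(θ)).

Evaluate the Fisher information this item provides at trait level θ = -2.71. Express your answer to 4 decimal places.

0.0174

P = 1/(1+e^{3.7980}) = 0.0219
P(1−P) = 0.0219 × 0.9781 = 0.0214
I = a² × P(1−P) = 0.90² × 0.0214 = 0.01737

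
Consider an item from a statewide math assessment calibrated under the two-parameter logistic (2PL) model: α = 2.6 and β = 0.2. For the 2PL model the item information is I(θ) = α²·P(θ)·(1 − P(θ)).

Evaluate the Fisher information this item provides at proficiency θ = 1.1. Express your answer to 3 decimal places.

P = 1/(1+e^{-2.3400}) = 0.9121
P(1−P) = 0.9121 × 0.0879 = 0.0801
I = α² × P(1−P) = 2.6² × 0.0801 = 0.54177

0.542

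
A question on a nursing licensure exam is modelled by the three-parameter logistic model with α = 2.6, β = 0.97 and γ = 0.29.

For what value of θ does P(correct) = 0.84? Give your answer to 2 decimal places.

1.44

P(θ) = γ + (1 − γ) · 1 / (1 + exp(−α(θ − β)))
Remove guessing floor: (0.84 − 0.29)/(1 − 0.29) = 0.7746
logit = ln(0.7746/0.2254) = 1.2347
θ = β + logit/(α) = 0.97 + 1.2347/2.6000 = 1.4449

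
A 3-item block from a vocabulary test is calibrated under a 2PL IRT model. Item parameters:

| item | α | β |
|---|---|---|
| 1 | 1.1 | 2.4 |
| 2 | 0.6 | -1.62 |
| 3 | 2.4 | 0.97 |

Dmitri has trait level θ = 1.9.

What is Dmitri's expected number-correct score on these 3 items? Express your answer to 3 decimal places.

2.161

P(θ) = 1 / (1 + exp(−α(θ − β)))
P_1 = 1/(1+e^{0.5500}) = 0.3659
P_2 = 1/(1+e^{-2.1120}) = 0.8921
P_3 = 1/(1+e^{-2.2320}) = 0.9031
E[score] = 0.3659 + 0.8921 + 0.9031 = 2.1610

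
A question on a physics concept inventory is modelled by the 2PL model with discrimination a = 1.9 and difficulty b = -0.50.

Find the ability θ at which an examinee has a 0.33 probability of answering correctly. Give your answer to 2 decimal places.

-0.87

P(θ) = 1 / (1 + exp(−a(θ − b)))
logit = ln(0.3300/0.6700) = -0.7082
θ = b + logit/(a) = -0.50 + (-0.7082)/1.9000 = -0.8727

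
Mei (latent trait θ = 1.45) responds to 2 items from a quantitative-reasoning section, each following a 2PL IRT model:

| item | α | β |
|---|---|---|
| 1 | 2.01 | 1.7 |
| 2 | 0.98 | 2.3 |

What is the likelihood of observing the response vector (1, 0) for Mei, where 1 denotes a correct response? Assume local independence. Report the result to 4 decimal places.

0.2627

P(θ) = 1 / (1 + exp(−α(θ − β)))
P_1 = 1/(1+e^{0.5025}) = 0.3770
P_2 = 1/(1+e^{0.8330}) = 0.3030
L = P_1 × (1−P_2) = 0.3770 × 0.6970 = 0.26273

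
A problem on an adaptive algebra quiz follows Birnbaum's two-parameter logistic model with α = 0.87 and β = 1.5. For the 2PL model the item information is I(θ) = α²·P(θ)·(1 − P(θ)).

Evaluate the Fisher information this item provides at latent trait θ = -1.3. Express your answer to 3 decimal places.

0.056

P = 1/(1+e^{2.4360}) = 0.0805
P(1−P) = 0.0805 × 0.9195 = 0.0740
I = α² × P(1−P) = 0.87² × 0.0740 = 0.05601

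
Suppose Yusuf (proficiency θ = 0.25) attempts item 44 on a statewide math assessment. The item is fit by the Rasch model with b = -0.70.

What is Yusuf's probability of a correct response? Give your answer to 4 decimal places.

P(θ) = 1 / (1 + exp(−(θ − b)))
Exponent: (0.25 − (-0.70)) = 0.9500
1/(1 + e^{-0.9500}) = 0.7211
P = 0.7211

0.7211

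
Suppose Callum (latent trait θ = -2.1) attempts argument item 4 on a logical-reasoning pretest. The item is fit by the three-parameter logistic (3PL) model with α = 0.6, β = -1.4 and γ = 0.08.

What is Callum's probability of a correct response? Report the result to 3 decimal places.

P(θ) = γ + (1 − γ) · 1 / (1 + exp(−α(θ − β)))
Exponent: 0.6 × (-2.1 − (-1.4)) = -0.4200
1/(1 + e^{0.4200}) = 0.3965
P = 0.08 + 0.92 × 0.3965 = 0.4448

0.445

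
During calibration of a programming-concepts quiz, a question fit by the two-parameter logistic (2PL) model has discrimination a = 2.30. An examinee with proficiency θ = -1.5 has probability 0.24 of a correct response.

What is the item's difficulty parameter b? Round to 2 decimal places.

P(θ) = 1 / (1 + exp(−a(θ − b)))
logit(0.24) = ln(0.24/0.76) = -1.1527
b = θ − logit/(a) = -1.5 − (-1.1527)/2.3000 = -0.9988

-1.00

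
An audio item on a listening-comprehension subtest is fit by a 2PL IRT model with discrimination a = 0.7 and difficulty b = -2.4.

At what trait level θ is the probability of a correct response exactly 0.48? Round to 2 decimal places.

P(θ) = 1 / (1 + exp(−a(θ − b)))
logit = ln(0.4800/0.5200) = -0.0800
θ = b + logit/(a) = -2.4 + (-0.0800)/0.7000 = -2.5143

-2.51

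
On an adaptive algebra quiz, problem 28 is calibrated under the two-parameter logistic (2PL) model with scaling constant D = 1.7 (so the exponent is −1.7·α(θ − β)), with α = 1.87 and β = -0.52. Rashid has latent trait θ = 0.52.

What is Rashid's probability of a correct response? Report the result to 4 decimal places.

P(θ) = 1 / (1 + exp(−D·α(θ − β)))
Exponent: 1.7 × 1.87 × (0.52 − (-0.52)) = 3.3062
1/(1 + e^{-3.3062}) = 0.9646
P = 0.9646

0.9646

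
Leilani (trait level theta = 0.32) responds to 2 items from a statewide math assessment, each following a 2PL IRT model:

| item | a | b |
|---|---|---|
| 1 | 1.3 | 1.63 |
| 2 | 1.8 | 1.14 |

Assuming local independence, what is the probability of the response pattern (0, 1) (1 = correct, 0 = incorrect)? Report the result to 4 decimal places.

0.1574

P(theta) = 1 / (1 + exp(−a(theta − b)))
P_1 = 1/(1+e^{1.7030}) = 0.1541
P_2 = 1/(1+e^{1.4760}) = 0.1860
L = (1−P_1) × P_2 = 0.8459 × 0.1860 = 0.15737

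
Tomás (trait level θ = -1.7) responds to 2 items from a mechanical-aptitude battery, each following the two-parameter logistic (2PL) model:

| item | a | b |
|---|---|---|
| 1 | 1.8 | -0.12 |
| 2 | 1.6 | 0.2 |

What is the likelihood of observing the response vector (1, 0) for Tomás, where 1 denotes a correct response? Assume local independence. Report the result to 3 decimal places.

0.052

P(θ) = 1 / (1 + exp(−a(θ − b)))
P_1 = 1/(1+e^{2.8440}) = 0.0550
P_2 = 1/(1+e^{3.0400}) = 0.0457
L = P_1 × (1−P_2) = 0.0550 × 0.9543 = 0.05248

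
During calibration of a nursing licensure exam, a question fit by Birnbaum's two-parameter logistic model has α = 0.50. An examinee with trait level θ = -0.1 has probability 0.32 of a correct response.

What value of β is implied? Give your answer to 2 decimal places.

1.41

P(θ) = 1 / (1 + exp(−α(θ − β)))
logit(0.32) = ln(0.32/0.68) = -0.7538
β = θ − logit/(α) = -0.1 − (-0.7538)/0.5000 = 1.4075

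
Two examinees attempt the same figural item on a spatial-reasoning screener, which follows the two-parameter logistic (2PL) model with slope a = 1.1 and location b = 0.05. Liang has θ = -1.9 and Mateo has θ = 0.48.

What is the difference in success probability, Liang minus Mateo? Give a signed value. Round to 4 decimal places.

-0.5113

P(θ) = 1 / (1 + exp(−a(θ − b)))
P(Liang) = 0.1048  [exponent -2.1450]
P(Mateo) = 0.6161  [exponent 0.4730]
Difference = 0.1048 − 0.6161 = -0.5113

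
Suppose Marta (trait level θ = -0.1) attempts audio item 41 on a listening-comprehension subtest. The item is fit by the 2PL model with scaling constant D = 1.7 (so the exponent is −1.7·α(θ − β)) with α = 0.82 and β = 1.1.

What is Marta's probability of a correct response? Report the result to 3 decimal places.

P(θ) = 1 / (1 + exp(−D·α(θ − β)))
Exponent: 1.7 × 0.82 × (-0.1 − 1.1) = -1.6728
1/(1 + e^{1.6728}) = 0.1581
P = 0.1581

0.158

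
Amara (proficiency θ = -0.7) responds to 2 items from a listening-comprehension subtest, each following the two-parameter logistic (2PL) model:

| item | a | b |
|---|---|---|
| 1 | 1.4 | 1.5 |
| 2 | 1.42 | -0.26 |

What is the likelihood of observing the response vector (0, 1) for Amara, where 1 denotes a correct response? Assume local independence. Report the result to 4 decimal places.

P(θ) = 1 / (1 + exp(−a(θ − b)))
P_1 = 1/(1+e^{3.0800}) = 0.0439
P_2 = 1/(1+e^{0.6248}) = 0.3487
L = (1−P_1) × P_2 = 0.9561 × 0.3487 = 0.33337

0.3334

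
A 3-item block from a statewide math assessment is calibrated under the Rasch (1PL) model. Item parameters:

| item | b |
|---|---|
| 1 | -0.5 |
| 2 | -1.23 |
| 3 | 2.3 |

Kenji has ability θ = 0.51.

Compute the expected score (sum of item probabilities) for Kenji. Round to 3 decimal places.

1.727

P(θ) = 1 / (1 + exp(−(θ − b)))
P_1 = 1/(1+e^{-1.0100}) = 0.7330
P_2 = 1/(1+e^{-1.7400}) = 0.8507
P_3 = 1/(1+e^{1.7900}) = 0.1431
E[score] = 0.7330 + 0.8507 + 0.1431 = 1.7268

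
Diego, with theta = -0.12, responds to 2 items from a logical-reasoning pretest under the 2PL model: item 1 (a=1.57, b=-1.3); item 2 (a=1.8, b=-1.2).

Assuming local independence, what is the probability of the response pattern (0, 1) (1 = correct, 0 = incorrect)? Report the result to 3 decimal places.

P(theta) = 1 / (1 + exp(−a(theta − b)))
P_1 = 1/(1+e^{-1.8526}) = 0.8644
P_2 = 1/(1+e^{-1.9440}) = 0.8748
L = (1−P_1) × P_2 = 0.1356 × 0.8748 = 0.11859

0.119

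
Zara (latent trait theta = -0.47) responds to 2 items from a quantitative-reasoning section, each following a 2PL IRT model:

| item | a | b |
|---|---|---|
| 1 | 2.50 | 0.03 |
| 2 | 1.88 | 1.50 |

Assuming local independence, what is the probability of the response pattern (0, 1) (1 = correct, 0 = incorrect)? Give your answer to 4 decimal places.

P(theta) = 1 / (1 + exp(−a(theta − b)))
P_1 = 1/(1+e^{1.2500}) = 0.2227
P_2 = 1/(1+e^{3.7036}) = 0.0240
L = (1−P_1) × P_2 = 0.7773 × 0.0240 = 0.01869

0.0187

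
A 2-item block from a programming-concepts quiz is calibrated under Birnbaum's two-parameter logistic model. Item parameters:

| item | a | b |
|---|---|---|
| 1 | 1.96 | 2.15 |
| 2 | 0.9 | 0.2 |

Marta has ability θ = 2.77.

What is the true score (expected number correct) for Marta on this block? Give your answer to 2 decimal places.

P(θ) = 1 / (1 + exp(−a(θ − b)))
P_1 = 1/(1+e^{-1.2152}) = 0.7712
P_2 = 1/(1+e^{-2.3130}) = 0.9099
E[score] = 0.7712 + 0.9099 = 1.6812

1.68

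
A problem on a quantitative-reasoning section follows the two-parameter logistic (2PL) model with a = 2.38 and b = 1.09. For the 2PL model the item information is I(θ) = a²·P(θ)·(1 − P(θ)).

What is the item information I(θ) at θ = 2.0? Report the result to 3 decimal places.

0.523

P = 1/(1+e^{-2.1658}) = 0.8971
P(1−P) = 0.8971 × 0.1029 = 0.0923
I = a² × P(1−P) = 2.38² × 0.0923 = 0.52273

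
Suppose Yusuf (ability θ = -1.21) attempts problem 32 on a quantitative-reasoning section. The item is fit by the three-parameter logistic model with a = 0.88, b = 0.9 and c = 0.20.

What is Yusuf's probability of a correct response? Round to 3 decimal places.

P(θ) = c + (1 − c) · 1 / (1 + exp(−a(θ − b)))
Exponent: 0.88 × (-1.21 − 0.9) = -1.8568
1/(1 + e^{1.8568}) = 0.1351
P = 0.20 + 0.80 × 0.1351 = 0.3081

0.308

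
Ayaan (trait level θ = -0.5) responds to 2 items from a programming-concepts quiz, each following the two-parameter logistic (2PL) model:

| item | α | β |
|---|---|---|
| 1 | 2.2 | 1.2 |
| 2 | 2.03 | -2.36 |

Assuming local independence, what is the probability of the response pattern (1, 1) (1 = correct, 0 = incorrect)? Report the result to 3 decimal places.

P(θ) = 1 / (1 + exp(−α(θ − β)))
P_1 = 1/(1+e^{3.7400}) = 0.0232
P_2 = 1/(1+e^{-3.7758}) = 0.9776
L = P_1 × P_2 = 0.0232 × 0.9776 = 0.02268

0.023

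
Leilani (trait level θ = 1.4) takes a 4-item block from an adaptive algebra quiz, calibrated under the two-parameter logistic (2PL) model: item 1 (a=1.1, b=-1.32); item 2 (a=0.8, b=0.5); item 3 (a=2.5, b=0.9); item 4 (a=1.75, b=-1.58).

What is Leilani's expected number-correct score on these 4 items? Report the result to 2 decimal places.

P(θ) = 1 / (1 + exp(−a(θ − b)))
P_1 = 1/(1+e^{-2.9920}) = 0.9522
P_2 = 1/(1+e^{-0.7200}) = 0.6726
P_3 = 1/(1+e^{-1.2500}) = 0.7773
P_4 = 1/(1+e^{-5.2150}) = 0.9946
E[score] = 0.9522 + 0.6726 + 0.7773 + 0.9946 = 3.3967

3.40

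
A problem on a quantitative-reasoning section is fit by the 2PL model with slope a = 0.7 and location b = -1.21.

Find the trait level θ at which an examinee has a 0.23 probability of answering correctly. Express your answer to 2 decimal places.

-2.94

P(θ) = 1 / (1 + exp(−a(θ − b)))
logit = ln(0.2300/0.7700) = -1.2083
θ = b + logit/(a) = -1.21 + (-1.2083)/0.7000 = -2.9362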